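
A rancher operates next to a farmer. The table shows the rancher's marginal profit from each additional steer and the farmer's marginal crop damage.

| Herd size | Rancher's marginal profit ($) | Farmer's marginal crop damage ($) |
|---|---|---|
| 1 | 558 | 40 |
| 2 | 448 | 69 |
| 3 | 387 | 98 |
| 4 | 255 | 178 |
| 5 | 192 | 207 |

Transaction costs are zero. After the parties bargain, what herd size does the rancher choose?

4

Bargaining reaches the level where marginal profit last exceeds marginal crop damage.
That holds through level 4 (255 ≥ 178) but not at 5 (192 < 207).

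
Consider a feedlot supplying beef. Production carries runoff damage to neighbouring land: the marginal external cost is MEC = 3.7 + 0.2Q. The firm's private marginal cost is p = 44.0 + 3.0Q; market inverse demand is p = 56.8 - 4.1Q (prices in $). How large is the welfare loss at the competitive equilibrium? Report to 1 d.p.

Market equilibrium (private): 44.0 + 3.0Q = 56.8 - 4.1Q → Q_m = 1.8028.
Social marginal cost = private MC + MEC = 47.7 + 3.2Q.
Set SMC = demand: 47.7 + 3.2Q = 56.8 - 4.1Q → Q* = 1.2466.
The loss is the area between SMC and demand from Q* to Q_m; with linear curves that's a triangle of height MEC(Q_m).
DWL = ½ × 0.5562 × 4.0606 = 1.1293.

DWL = $1.1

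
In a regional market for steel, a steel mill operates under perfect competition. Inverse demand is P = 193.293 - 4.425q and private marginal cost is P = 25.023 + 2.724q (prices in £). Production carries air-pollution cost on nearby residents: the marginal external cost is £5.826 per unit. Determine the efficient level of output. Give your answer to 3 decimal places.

q* = 22.723

Social marginal cost = private MC + MEC = 30.849 + 2.724q.
Set SMC = demand: 30.849 + 2.724q = 193.293 - 4.425q → q* = 22.7226.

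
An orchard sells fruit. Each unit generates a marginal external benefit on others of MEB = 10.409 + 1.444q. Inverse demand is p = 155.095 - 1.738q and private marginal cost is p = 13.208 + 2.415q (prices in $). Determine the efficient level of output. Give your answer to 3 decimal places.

Social marginal cost = private MC − MEB = 2.799 + 0.971q.
Set SMC = demand: 2.799 + 0.971q = 155.095 - 1.738q → q* = 56.2185.

q* = 56.219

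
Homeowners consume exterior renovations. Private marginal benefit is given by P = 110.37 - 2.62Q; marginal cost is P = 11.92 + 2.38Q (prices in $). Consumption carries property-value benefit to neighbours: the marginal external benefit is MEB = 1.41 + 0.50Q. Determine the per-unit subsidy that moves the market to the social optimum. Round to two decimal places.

subsidy = $12.51 per unit

Social marginal benefit = demand + MEB = 111.78 - 2.12Q.
Set SMB = MC: 111.78 - 2.12Q = 11.92 + 2.38Q → Q* = 22.1911.
The Pigouvian subsidy equals MEB at Q*: 1.41 + 0.50×22.1911 = 12.5056.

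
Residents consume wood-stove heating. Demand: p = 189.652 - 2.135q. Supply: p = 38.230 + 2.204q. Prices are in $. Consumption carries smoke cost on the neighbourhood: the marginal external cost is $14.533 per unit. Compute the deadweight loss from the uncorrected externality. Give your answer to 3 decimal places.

Market equilibrium (private): 38.230 + 2.204q = 189.652 - 2.135q → q_m = 34.8979.
Social marginal benefit = demand − MEC = 175.119 - 2.135q.
Set SMB = MC: 175.119 - 2.135q = 38.230 + 2.204q → q* = 31.5485.
Between q* and q_m the wedge MC − SMB runs linearly from 0 to MEC(q_m), so the loss is a triangle.
DWL = ½ × 3.3494 × 14.5330 = 24.3384.

DWL = $24.338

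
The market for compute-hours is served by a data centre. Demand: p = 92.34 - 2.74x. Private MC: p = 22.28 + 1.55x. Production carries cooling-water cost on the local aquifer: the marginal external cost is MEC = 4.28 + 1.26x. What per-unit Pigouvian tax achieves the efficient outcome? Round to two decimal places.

Social marginal cost = private MC + MEC = 26.56 + 2.81x.
Set SMC = demand: 26.56 + 2.81x = 92.34 - 2.74x → x* = 11.8523.
The Pigouvian tax equals MEC at x*: 4.28 + 1.26×11.8523 = 19.2139.

tax = 19.21 per unit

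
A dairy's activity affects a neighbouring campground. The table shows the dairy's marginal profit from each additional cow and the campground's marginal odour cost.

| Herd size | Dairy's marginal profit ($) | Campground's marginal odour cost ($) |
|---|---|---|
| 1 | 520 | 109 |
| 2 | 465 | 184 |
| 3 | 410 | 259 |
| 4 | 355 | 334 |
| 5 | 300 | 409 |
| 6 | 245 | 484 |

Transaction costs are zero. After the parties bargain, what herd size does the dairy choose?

Bargaining reaches the level where marginal profit last exceeds marginal odour cost.
That holds through level 4 (355 ≥ 334) but not at 5 (300 < 409).

4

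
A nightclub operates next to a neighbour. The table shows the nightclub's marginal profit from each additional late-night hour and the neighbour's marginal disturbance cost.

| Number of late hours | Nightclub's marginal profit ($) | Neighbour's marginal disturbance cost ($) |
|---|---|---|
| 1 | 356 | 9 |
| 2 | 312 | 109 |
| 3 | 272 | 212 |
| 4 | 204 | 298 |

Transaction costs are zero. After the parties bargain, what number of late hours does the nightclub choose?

Bargaining reaches the level where marginal profit last exceeds marginal disturbance cost.
That holds through level 3 (272 ≥ 212) but not at 4 (204 < 298).

3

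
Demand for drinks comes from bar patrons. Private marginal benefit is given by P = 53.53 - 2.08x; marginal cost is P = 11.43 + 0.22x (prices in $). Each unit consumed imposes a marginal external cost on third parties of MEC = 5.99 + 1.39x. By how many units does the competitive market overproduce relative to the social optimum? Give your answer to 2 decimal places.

Market equilibrium (private): 11.43 + 0.22x = 53.53 - 2.08x → x_m = 18.3043.
Social marginal benefit = demand − MEC = 47.54 - 3.47x.
Set SMB = MC: 47.54 - 3.47x = 11.43 + 0.22x → x* = 9.7859.
Gap = |18.3043 − 9.7859| = 8.5184.

8.52 units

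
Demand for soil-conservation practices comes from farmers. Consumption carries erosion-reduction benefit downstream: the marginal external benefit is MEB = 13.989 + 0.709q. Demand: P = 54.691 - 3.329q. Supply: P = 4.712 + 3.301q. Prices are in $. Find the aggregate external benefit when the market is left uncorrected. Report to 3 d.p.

$125.598

Market equilibrium (private): 4.712 + 3.301q = 54.691 - 3.329q → q_m = 7.5383.
Total external benefit = ∫₀^{q_m} (13.989 + 0.709q) dq = 13.989×7.5383 + ½×0.709×7.5383² = 125.5981.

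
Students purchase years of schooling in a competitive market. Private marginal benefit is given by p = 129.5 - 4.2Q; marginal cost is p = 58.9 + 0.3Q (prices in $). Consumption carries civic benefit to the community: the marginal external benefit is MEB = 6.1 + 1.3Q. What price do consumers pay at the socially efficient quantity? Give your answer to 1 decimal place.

P = $28.8

Social marginal benefit = demand + MEB = 135.6 - 2.9Q.
Set SMB = MC: 135.6 - 2.9Q = 58.9 + 0.3Q → Q* = 23.9688.
Consumer price on the demand curve at Q*: 129.5 − 4.2×23.9688 = 28.8310.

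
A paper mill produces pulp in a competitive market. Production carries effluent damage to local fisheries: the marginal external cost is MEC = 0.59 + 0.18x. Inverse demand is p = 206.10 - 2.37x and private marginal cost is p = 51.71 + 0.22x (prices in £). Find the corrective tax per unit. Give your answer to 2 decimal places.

Social marginal cost = private MC + MEC = 52.30 + 0.40x.
Set SMC = demand: 52.30 + 0.40x = 206.10 - 2.37x → x* = 55.5235.
The Pigouvian tax equals MEC at x*: 0.59 + 0.18×55.5235 = 10.5842.

tax = £10.58 per unit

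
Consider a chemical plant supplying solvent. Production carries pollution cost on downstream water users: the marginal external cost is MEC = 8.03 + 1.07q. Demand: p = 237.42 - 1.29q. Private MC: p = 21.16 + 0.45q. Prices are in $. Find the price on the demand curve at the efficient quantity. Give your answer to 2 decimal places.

P = $141.83

Social marginal cost = private MC + MEC = 29.19 + 1.52q.
Set SMC = demand: 29.19 + 1.52q = 237.42 - 1.29q → q* = 74.1032.
Consumer price on the demand curve at q*: 237.42 − 1.29×74.1032 = 141.8269.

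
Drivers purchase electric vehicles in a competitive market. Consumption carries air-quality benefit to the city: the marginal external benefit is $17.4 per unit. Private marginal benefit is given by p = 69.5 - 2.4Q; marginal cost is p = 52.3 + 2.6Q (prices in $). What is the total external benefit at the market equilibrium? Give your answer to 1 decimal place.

Market equilibrium (private): 52.3 + 2.6Q = 69.5 - 2.4Q → Q_m = 3.4400.
Total external benefit = MEB × Q_m = 17.4 × 3.4400 = 59.8560.

$59.9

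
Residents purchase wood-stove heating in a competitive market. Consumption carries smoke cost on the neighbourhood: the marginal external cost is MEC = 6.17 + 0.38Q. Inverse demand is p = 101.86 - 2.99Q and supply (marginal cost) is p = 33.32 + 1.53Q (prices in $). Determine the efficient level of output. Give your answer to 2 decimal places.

Q* = 12.73

Social marginal benefit = demand − MEC = 95.69 - 3.37Q.
Set SMB = MC: 95.69 - 3.37Q = 33.32 + 1.53Q → Q* = 12.7286.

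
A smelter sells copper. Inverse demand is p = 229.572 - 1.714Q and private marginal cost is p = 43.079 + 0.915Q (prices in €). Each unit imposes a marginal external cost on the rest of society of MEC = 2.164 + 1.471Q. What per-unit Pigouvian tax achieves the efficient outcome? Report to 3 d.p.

Social marginal cost = private MC + MEC = 45.243 + 2.386Q.
Set SMC = demand: 45.243 + 2.386Q = 229.572 - 1.714Q → Q* = 44.9583.
The Pigouvian tax equals MEC at Q*: 2.164 + 1.471×44.9583 = 68.2977.

tax = €68.298 per unit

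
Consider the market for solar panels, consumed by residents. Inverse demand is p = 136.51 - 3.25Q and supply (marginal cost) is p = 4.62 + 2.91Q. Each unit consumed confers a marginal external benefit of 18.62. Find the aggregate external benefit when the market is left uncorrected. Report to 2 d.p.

Market equilibrium (private): 4.62 + 2.91Q = 136.51 - 3.25Q → Q_m = 21.4107.
Total external benefit = MEB × Q_m = 18.62 × 21.4107 = 398.6672.

398.67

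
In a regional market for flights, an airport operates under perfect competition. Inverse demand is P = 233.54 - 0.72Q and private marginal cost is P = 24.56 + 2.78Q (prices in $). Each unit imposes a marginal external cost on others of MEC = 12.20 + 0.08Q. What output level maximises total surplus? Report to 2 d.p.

Q* = 54.97

Social marginal cost = private MC + MEC = 36.76 + 2.86Q.
Set SMC = demand: 36.76 + 2.86Q = 233.54 - 0.72Q → Q* = 54.9665.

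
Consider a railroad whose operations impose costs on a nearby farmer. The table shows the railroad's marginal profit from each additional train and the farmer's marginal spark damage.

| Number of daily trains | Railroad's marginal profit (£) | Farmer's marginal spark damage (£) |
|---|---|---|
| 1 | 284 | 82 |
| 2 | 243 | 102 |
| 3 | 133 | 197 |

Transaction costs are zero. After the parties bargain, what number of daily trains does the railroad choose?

2

Bargaining reaches the level where marginal profit last exceeds marginal spark damage.
That holds through level 2 (243 ≥ 102) but not at 3 (133 < 197).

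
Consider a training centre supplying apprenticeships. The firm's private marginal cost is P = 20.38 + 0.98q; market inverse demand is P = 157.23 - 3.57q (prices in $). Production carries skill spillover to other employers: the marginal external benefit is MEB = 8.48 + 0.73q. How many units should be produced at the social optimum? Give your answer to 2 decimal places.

Social marginal cost = private MC − MEB = 11.90 + 0.25q.
Set SMC = demand: 11.90 + 0.25q = 157.23 - 3.57q → q* = 38.0445.

q* = 38.04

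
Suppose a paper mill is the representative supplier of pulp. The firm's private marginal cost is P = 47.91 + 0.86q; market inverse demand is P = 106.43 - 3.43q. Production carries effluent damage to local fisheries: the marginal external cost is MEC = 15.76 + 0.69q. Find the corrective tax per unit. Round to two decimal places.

tax = 21.68 per unit

Social marginal cost = private MC + MEC = 63.67 + 1.55q.
Set SMC = demand: 63.67 + 1.55q = 106.43 - 3.43q → q* = 8.5863.
The Pigouvian tax equals MEC at q*: 15.76 + 0.69×8.5863 = 21.6845.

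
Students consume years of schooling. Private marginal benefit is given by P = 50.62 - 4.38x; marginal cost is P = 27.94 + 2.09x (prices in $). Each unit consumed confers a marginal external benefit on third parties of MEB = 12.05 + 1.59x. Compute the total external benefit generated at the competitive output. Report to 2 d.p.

Market equilibrium (private): 27.94 + 2.09x = 50.62 - 4.38x → x_m = 3.5054.
Total external benefit = ∫₀^{x_m} (12.05 + 1.59x) dx = 12.05×3.5054 + ½×1.59×3.5054² = 52.0089.

$52.01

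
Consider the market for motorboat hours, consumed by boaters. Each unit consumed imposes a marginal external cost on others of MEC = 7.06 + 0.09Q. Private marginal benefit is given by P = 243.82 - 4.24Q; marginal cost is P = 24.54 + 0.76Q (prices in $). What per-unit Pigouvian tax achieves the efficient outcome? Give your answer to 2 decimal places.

Social marginal benefit = demand − MEC = 236.76 - 4.33Q.
Set SMB = MC: 236.76 - 4.33Q = 24.54 + 0.76Q → Q* = 41.6935.
The Pigouvian tax equals MEC at Q*: 7.06 + 0.09×41.6935 = 10.8124.

tax = $10.81 per unit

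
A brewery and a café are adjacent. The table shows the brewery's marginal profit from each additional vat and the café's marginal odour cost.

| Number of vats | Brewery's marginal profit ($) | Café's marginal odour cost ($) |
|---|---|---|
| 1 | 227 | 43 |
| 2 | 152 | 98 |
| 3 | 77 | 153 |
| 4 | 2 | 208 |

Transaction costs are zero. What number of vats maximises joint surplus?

2

Bargaining reaches the level where marginal profit last exceeds marginal odour cost.
That holds through level 2 (152 ≥ 98) but not at 3 (77 < 153).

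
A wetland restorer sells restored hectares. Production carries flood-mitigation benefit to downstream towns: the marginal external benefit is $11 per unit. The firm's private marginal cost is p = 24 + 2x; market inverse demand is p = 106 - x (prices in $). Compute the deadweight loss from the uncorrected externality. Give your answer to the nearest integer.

Market equilibrium (private): 24 + 2x = 106 - x → x_m = 27.3333.
Social marginal cost = private MC − MEB = 13 + 2x.
Set SMC = demand: 13 + 2x = 106 - x → x* = 31.0000.
The loss is the area between SMC and demand from x* to x_m; with linear curves that's a triangle of height MEB(x_m).
DWL = ½ × 3.6667 × 11.0000 = 20.1669.

DWL = $20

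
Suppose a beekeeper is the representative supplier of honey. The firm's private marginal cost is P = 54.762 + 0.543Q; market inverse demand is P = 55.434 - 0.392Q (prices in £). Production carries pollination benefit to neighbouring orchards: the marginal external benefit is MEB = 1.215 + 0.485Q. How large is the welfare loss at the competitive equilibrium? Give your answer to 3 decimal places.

Market equilibrium (private): 54.762 + 0.543Q = 55.434 - 0.392Q → Q_m = 0.7187.
Social marginal cost = private MC − MEB = 53.547 + 0.058Q.
Set SMC = demand: 53.547 + 0.058Q = 55.434 - 0.392Q → Q* = 4.1933.
The welfare-loss triangle has base |Q_m − Q*| and height MEB(Q_m) (the vertical gap between SMC and demand is zero at Q* and MEB at Q_m).
DWL = ½ × 3.4746 × 1.5636 = 2.7164.

DWL = £2.716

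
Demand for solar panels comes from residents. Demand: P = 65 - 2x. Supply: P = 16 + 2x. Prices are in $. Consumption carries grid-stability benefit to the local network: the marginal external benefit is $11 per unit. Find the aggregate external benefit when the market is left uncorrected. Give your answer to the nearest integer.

Market equilibrium (private): 16 + 2x = 65 - 2x → x_m = 12.2500.
Total external benefit = MEB × x_m = 11 × 12.2500 = 134.7500.

$135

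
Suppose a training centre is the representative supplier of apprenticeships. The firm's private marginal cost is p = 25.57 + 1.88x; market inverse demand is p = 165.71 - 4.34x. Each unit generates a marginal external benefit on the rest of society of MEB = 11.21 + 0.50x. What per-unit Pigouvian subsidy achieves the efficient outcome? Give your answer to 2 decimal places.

Social marginal cost = private MC − MEB = 14.36 + 1.38x.
Set SMC = demand: 14.36 + 1.38x = 165.71 - 4.34x → x* = 26.4598.
The Pigouvian subsidy equals MEB at x*: 11.21 + 0.50×26.4598 = 24.4399.

subsidy = 24.44 per unit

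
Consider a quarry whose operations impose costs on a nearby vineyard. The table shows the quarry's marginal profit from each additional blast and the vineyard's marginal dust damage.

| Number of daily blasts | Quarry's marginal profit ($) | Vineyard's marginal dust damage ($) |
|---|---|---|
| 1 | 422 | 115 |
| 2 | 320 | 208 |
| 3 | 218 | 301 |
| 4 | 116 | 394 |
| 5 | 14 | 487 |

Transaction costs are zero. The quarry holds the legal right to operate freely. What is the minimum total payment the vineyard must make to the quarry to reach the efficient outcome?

Left alone the quarry would choose level 5 (marginal profit stays positive).
Efficient level: k* = 2 (marginal profit ≥ marginal dust damage through 2).
The vineyard must at least cover the quarry's forgone profit from cutting 5→2: 218 + 116 + 14 = 348.

$348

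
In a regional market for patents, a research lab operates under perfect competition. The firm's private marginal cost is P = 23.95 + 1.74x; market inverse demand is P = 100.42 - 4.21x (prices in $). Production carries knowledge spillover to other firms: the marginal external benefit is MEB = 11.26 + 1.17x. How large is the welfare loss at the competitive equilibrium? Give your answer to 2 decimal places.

Market equilibrium (private): 23.95 + 1.74x = 100.42 - 4.21x → x_m = 12.8521.
Social marginal cost = private MC − MEB = 12.69 + 0.57x.
Set SMC = demand: 12.69 + 0.57x = 100.42 - 4.21x → x* = 18.3536.
The loss is the area between SMC and demand from x* to x_m; with linear curves that's a triangle of height MEB(x_m).
DWL = ½ × 5.5015 × 26.2970 = 72.3365.

DWL = $72.34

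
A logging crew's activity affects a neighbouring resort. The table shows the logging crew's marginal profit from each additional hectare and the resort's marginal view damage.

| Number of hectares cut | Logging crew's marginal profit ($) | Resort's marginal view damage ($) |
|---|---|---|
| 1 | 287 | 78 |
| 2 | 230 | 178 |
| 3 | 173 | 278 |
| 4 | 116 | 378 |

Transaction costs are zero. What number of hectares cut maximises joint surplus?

Bargaining reaches the level where marginal profit last exceeds marginal view damage.
That holds through level 2 (230 ≥ 178) but not at 3 (173 < 278).

2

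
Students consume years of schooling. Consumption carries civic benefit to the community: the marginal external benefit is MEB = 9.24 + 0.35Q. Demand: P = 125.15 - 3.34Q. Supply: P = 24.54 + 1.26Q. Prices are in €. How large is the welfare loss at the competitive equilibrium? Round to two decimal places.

DWL = €33.58

Market equilibrium (private): 24.54 + 1.26Q = 125.15 - 3.34Q → Q_m = 21.8717.
Social marginal benefit = demand + MEB = 134.39 - 2.99Q.
Set SMB = MC: 134.39 - 2.99Q = 24.54 + 1.26Q → Q* = 25.8471.
The welfare-loss triangle has base |Q_m − Q*| and height MEB(Q_m) (the vertical gap between SMB and MC is zero at Q* and MEB at Q_m).
DWL = ½ × 3.9754 × 16.8951 = 33.5824.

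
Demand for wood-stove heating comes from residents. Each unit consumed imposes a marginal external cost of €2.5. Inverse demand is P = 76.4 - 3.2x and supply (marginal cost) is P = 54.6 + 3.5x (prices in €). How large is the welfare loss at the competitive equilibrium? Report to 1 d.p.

Market equilibrium (private): 54.6 + 3.5x = 76.4 - 3.2x → x_m = 3.2537.
Social marginal benefit = demand − MEC = 73.9 - 3.2x.
Set SMB = MC: 73.9 - 3.2x = 54.6 + 3.5x → x* = 2.8806.
The welfare-loss triangle has base |x_m − x*| and height MEC(x_m) (the vertical gap between SMB and MC is zero at x* and MEC at x_m).
DWL = ½ × 0.3731 × 2.5000 = 0.4664.

DWL = €0.5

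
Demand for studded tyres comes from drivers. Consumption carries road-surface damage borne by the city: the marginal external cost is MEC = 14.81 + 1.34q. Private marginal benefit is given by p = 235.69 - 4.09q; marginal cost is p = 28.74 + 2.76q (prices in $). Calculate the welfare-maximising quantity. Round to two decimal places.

Social marginal benefit = demand − MEC = 220.88 - 5.43q.
Set SMB = MC: 220.88 - 5.43q = 28.74 + 2.76q → q* = 23.4603.

q* = 23.46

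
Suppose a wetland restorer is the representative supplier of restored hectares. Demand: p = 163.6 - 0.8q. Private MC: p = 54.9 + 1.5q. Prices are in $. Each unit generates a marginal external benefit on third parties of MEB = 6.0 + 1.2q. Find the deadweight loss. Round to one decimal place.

Market equilibrium (private): 54.9 + 1.5q = 163.6 - 0.8q → q_m = 47.2609.
Social marginal cost = private MC − MEB = 48.9 + 0.3q.
Set SMC = demand: 48.9 + 0.3q = 163.6 - 0.8q → q* = 104.2727.
The loss is the area between SMC and demand from q* to q_m; with linear curves that's a triangle of height MEB(q_m).
DWL = ½ × 57.0118 × 62.7130 = 1787.6905.

DWL = $1787.7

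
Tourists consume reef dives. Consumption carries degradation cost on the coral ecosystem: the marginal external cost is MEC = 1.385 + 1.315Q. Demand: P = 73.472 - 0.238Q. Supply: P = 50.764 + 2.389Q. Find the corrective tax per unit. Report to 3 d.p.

Social marginal benefit = demand − MEC = 72.087 - 1.553Q.
Set SMB = MC: 72.087 - 1.553Q = 50.764 + 2.389Q → Q* = 5.4092.
The Pigouvian tax equals MEC at Q*: 1.385 + 1.315×5.4092 = 8.4981.

tax = 8.498 per unit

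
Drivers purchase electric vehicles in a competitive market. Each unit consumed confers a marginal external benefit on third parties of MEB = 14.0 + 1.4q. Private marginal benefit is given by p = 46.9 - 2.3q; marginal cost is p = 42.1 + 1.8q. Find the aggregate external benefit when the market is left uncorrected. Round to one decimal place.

17.3

Market equilibrium (private): 42.1 + 1.8q = 46.9 - 2.3q → q_m = 1.1707.
Total external benefit = ∫₀^{q_m} (14.0 + 1.4q) dq = 14.0×1.1707 + ½×1.4×1.1707² = 17.3492.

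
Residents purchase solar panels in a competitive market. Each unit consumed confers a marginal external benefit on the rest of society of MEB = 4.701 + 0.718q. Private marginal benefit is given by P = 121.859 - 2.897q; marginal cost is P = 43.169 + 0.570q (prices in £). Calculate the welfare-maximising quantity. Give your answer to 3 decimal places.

Social marginal benefit = demand + MEB = 126.560 - 2.179q.
Set SMB = MC: 126.560 - 2.179q = 43.169 + 0.570q → q* = 30.3350.

q* = 30.335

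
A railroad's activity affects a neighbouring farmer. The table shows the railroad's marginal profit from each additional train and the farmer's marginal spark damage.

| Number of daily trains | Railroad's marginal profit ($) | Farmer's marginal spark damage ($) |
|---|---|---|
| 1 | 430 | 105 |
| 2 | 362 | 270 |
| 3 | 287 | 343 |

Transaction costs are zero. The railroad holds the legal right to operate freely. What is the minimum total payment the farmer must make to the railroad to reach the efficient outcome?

Left alone the railroad would choose level 3 (marginal profit stays positive).
Efficient level: k* = 2 (marginal profit ≥ marginal spark damage through 2).
The farmer must at least cover the railroad's forgone profit from cutting 3→2: 287 = 287.

$287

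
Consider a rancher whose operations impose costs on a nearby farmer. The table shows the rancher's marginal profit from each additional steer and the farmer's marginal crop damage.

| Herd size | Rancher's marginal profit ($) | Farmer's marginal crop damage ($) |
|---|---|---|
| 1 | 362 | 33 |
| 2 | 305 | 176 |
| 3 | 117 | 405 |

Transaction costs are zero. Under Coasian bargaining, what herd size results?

2

Bargaining reaches the level where marginal profit last exceeds marginal crop damage.
That holds through level 2 (305 ≥ 176) but not at 3 (117 < 405).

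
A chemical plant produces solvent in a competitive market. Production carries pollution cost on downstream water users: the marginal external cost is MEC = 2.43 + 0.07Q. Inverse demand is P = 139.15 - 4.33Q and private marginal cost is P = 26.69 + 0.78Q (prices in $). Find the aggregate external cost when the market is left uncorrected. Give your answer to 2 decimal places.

Market equilibrium (private): 26.69 + 0.78Q = 139.15 - 4.33Q → Q_m = 22.0078.
Total external cost = ∫₀^{Q_m} (2.43 + 0.07Q) dQ = 2.43×22.0078 + ½×0.07×22.0078² = 70.4310.

$70.43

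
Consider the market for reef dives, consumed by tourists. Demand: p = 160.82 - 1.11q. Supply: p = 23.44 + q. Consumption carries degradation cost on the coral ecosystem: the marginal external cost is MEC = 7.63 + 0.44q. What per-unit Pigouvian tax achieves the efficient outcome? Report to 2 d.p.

tax = 30.02 per unit

Social marginal benefit = demand − MEC = 153.19 - 1.55q.
Set SMB = MC: 153.19 - 1.55q = 23.44 + q → q* = 50.8824.
The Pigouvian tax equals MEC at q*: 7.63 + 0.44×50.8824 = 30.0183.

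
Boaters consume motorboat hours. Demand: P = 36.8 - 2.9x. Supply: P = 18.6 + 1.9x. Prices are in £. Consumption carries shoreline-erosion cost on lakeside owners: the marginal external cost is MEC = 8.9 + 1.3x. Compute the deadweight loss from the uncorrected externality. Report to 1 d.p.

DWL = £15.7

Market equilibrium (private): 18.6 + 1.9x = 36.8 - 2.9x → x_m = 3.7917.
Social marginal benefit = demand − MEC = 27.9 - 4.2x.
Set SMB = MC: 27.9 - 4.2x = 18.6 + 1.9x → x* = 1.5246.
Height of the DWL triangle at x_m is MC(x_m) − SMB(x_m) = MEC(x_m) = 13.8292.
DWL = ½ × 2.2671 × 13.8292 = 15.6761.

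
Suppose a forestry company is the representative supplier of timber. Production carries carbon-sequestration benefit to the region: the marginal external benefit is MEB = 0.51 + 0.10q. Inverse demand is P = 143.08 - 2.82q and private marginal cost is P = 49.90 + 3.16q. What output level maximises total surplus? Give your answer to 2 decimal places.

q* = 15.93

Social marginal cost = private MC − MEB = 49.39 + 3.06q.
Set SMC = demand: 49.39 + 3.06q = 143.08 - 2.82q → q* = 15.9337.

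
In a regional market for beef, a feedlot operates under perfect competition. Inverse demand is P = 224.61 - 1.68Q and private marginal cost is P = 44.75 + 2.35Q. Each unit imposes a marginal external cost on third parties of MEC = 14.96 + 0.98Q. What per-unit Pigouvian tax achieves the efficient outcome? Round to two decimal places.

Social marginal cost = private MC + MEC = 59.71 + 3.33Q.
Set SMC = demand: 59.71 + 3.33Q = 224.61 - 1.68Q → Q* = 32.9142.
The Pigouvian tax equals MEC at Q*: 14.96 + 0.98×32.9142 = 47.2159.

tax = 47.22 per unit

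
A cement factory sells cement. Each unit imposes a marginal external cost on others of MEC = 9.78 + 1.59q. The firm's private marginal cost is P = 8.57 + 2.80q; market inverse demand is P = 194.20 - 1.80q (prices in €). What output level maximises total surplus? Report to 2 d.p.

Social marginal cost = private MC + MEC = 18.35 + 4.39q.
Set SMC = demand: 18.35 + 4.39q = 194.20 - 1.80q → q* = 28.4087.

q* = 28.41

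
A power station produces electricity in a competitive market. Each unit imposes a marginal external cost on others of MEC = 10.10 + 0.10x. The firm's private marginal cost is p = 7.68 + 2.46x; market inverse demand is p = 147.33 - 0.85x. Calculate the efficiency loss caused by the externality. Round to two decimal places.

DWL = 30.06

Market equilibrium (private): 7.68 + 2.46x = 147.33 - 0.85x → x_m = 42.1903.
Social marginal cost = private MC + MEC = 17.78 + 2.56x.
Set SMC = demand: 17.78 + 2.56x = 147.33 - 0.85x → x* = 37.9912.
The loss is the area between SMC and demand from x* to x_m; with linear curves that's a triangle of height MEC(x_m).
DWL = ½ × 4.1991 × 14.3190 = 30.0635.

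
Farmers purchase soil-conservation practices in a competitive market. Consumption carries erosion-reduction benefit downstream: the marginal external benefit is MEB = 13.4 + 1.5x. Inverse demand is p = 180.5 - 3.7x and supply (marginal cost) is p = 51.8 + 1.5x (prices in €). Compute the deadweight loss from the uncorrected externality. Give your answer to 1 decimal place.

Market equilibrium (private): 51.8 + 1.5x = 180.5 - 3.7x → x_m = 24.7500.
Social marginal benefit = demand + MEB = 193.9 - 2.2x.
Set SMB = MC: 193.9 - 2.2x = 51.8 + 1.5x → x* = 38.4054.
The loss is the area between SMB and MC from x* to x_m; with linear curves that's a triangle of height MEB(x_m).
DWL = ½ × 13.6554 × 50.5250 = 344.9695.

DWL = €345.0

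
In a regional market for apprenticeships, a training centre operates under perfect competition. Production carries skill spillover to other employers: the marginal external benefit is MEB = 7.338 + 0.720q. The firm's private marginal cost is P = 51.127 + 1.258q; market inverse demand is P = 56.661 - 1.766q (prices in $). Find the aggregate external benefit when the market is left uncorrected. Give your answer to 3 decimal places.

Market equilibrium (private): 51.127 + 1.258q = 56.661 - 1.766q → q_m = 1.8300.
Total external benefit = ∫₀^{q_m} (7.338 + 0.720q) dq = 7.338×1.8300 + ½×0.720×1.8300² = 14.6341.

$14.634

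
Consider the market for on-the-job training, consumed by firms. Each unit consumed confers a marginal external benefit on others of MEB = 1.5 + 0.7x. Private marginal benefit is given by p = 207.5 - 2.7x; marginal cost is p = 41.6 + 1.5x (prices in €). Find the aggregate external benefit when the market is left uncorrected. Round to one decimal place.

€605.3

Market equilibrium (private): 41.6 + 1.5x = 207.5 - 2.7x → x_m = 39.5000.
Total external benefit = ∫₀^{x_m} (1.5 + 0.7x) dx = 1.5×39.5000 + ½×0.7×39.5000² = 605.3375.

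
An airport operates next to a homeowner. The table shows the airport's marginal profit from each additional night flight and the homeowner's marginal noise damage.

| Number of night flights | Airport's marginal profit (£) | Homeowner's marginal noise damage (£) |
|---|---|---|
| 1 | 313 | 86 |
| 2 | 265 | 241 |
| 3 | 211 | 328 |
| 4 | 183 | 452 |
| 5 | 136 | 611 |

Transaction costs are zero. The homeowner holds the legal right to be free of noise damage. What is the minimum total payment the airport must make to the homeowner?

Efficient level: marginal profit ≥ marginal noise damage through level 2, so k* = 2.
With the homeowner holding the right, the airport must at least compensate total damage at k*: 86 + 241 = 327.

£327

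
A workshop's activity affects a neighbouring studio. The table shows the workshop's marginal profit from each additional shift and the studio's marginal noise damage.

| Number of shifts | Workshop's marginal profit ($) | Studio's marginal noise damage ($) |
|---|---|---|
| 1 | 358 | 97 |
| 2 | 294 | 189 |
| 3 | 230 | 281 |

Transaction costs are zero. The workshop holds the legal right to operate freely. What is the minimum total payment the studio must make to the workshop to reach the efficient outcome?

$230

Left alone the workshop would choose level 3 (marginal profit stays positive).
Efficient level: k* = 2 (marginal profit ≥ marginal noise damage through 2).
The studio must at least cover the workshop's forgone profit from cutting 3→2: 230 = 230.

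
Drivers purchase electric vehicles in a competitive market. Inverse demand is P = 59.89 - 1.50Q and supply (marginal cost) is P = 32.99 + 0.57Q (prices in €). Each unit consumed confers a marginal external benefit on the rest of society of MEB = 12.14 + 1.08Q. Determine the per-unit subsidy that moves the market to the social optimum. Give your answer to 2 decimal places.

subsidy = €54.73 per unit

Social marginal benefit = demand + MEB = 72.03 - 0.42Q.
Set SMB = MC: 72.03 - 0.42Q = 32.99 + 0.57Q → Q* = 39.4343.
The Pigouvian subsidy equals MEB at Q*: 12.14 + 1.08×39.4343 = 54.7290.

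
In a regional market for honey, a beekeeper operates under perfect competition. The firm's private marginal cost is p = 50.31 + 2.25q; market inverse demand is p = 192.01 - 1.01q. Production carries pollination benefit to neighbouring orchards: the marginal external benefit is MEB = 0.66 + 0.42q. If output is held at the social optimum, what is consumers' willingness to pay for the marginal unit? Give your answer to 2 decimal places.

P = 141.38

Social marginal cost = private MC − MEB = 49.65 + 1.83q.
Set SMC = demand: 49.65 + 1.83q = 192.01 - 1.01q → q* = 50.1268.
Consumer price on the demand curve at q*: 192.01 − 1.01×50.1268 = 141.3819.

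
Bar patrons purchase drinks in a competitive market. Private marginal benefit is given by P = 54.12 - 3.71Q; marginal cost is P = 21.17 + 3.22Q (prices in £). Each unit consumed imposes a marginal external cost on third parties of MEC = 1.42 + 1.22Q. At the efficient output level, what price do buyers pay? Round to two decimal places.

P = £39.77

Social marginal benefit = demand − MEC = 52.70 - 4.93Q.
Set SMB = MC: 52.70 - 4.93Q = 21.17 + 3.22Q → Q* = 3.8687.
Consumer price on the demand curve at Q*: 54.12 − 3.71×3.8687 = 39.7671.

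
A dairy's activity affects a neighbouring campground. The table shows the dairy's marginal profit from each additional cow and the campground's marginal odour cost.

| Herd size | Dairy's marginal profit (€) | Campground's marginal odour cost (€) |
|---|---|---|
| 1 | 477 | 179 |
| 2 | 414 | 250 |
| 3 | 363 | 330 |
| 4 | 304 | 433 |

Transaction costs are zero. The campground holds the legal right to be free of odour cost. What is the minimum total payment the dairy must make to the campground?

Efficient level: marginal profit ≥ marginal odour cost through level 3, so k* = 3.
With the campground holding the right, the dairy must at least compensate total damage at k*: 179 + 250 + 330 = 759.

€759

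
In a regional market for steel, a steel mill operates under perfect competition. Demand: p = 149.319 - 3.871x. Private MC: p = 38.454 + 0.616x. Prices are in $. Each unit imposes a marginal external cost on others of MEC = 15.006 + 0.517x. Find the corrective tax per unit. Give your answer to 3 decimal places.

tax = $24.910 per unit

Social marginal cost = private MC + MEC = 53.460 + 1.133x.
Set SMC = demand: 53.460 + 1.133x = 149.319 - 3.871x → x* = 19.1565.
The Pigouvian tax equals MEC at x*: 15.006 + 0.517×19.1565 = 24.9099.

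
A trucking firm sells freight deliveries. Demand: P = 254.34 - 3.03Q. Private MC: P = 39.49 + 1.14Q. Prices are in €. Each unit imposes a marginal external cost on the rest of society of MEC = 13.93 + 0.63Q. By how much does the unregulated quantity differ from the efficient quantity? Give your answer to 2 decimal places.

Market equilibrium (private): 39.49 + 1.14Q = 254.34 - 3.03Q → Q_m = 51.5228.
Social marginal cost = private MC + MEC = 53.42 + 1.77Q.
Set SMC = demand: 53.42 + 1.77Q = 254.34 - 3.03Q → Q* = 41.8583.
Gap = |51.5228 − 41.8583| = 9.6645.

9.66 units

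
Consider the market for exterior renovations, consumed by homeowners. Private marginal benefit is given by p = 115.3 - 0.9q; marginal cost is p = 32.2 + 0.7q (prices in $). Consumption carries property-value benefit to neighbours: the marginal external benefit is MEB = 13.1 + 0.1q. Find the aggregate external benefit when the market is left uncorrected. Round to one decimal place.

Market equilibrium (private): 32.2 + 0.7q = 115.3 - 0.9q → q_m = 51.9375.
Total external benefit = ∫₀^{q_m} (13.1 + 0.1q) dq = 13.1×51.9375 + ½×0.1×51.9375² = 815.2564.

$815.3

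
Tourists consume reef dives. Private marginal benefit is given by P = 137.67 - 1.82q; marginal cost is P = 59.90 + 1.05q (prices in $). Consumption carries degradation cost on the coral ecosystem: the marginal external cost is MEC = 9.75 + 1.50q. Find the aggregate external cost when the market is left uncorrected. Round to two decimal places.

Market equilibrium (private): 59.90 + 1.05q = 137.67 - 1.82q → q_m = 27.0976.
Total external cost = ∫₀^{q_m} (9.75 + 1.50q) dq = 9.75×27.0976 + ½×1.50×27.0976² = 814.9115.

$814.91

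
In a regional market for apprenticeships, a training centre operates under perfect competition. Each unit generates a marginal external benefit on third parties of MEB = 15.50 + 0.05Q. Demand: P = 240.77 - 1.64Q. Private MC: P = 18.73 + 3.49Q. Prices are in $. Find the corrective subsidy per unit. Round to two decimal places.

subsidy = $17.84 per unit

Social marginal cost = private MC − MEB = 3.23 + 3.44Q.
Set SMC = demand: 3.23 + 3.44Q = 240.77 - 1.64Q → Q* = 46.7598.
The Pigouvian subsidy equals MEB at Q*: 15.50 + 0.05×46.7598 = 17.8380.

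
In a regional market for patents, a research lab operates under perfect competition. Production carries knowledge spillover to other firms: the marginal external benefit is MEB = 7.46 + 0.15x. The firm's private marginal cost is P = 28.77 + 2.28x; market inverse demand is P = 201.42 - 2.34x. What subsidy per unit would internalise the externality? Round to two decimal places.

Social marginal cost = private MC − MEB = 21.31 + 2.13x.
Set SMC = demand: 21.31 + 2.13x = 201.42 - 2.34x → x* = 40.2931.
The Pigouvian subsidy equals MEB at x*: 7.46 + 0.15×40.2931 = 13.5040.

subsidy = 13.50 per unit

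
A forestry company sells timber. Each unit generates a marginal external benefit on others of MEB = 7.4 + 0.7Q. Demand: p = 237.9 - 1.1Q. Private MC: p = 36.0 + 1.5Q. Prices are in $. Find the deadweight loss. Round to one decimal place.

DWL = $1003.7

Market equilibrium (private): 36.0 + 1.5Q = 237.9 - 1.1Q → Q_m = 77.6538.
Social marginal cost = private MC − MEB = 28.6 + 0.8Q.
Set SMC = demand: 28.6 + 0.8Q = 237.9 - 1.1Q → Q* = 110.1579.
Between Q* and Q_m the wedge demand − SMC runs linearly from 0 to MEB(Q_m), so the loss is a triangle.
DWL = ½ × 32.5041 × 61.7577 = 1003.6892.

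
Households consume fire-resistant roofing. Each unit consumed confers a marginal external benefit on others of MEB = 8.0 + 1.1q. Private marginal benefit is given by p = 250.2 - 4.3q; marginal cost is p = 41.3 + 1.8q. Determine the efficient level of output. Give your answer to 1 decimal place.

Social marginal benefit = demand + MEB = 258.2 - 3.2q.
Set SMB = MC: 258.2 - 3.2q = 41.3 + 1.8q → q* = 43.3800.

q* = 43.4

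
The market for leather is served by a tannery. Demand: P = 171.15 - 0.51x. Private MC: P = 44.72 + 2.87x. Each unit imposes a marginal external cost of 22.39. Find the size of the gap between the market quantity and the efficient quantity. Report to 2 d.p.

Market equilibrium (private): 44.72 + 2.87x = 171.15 - 0.51x → x_m = 37.4053.
Social marginal cost = private MC + MEC = 67.11 + 2.87x.
Set SMC = demand: 67.11 + 2.87x = 171.15 - 0.51x → x* = 30.7811.
Gap = |37.4053 − 30.7811| = 6.6242.

6.62 units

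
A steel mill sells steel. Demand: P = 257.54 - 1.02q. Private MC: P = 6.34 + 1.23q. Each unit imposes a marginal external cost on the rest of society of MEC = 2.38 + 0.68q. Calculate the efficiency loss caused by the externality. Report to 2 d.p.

DWL = 1046.18

Market equilibrium (private): 6.34 + 1.23q = 257.54 - 1.02q → q_m = 111.6444.
Social marginal cost = private MC + MEC = 8.72 + 1.91q.
Set SMC = demand: 8.72 + 1.91q = 257.54 - 1.02q → q* = 84.9215.
The welfare-loss triangle has base |q_m − q*| and height MEC(q_m) (the vertical gap between SMC and demand is zero at q* and MEC at q_m).
DWL = ½ × 26.7229 × 78.2982 = 1046.1775.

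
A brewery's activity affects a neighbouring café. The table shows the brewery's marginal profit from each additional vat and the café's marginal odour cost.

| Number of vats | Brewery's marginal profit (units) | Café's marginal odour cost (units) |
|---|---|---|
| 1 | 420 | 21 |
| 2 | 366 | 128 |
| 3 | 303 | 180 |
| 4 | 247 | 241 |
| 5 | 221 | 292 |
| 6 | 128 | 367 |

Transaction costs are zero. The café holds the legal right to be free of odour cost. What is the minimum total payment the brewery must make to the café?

570

Efficient level: marginal profit ≥ marginal odour cost through level 4, so k* = 4.
With the café holding the right, the brewery must at least compensate total damage at k*: 21 + 128 + 180 + 241 = 570.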